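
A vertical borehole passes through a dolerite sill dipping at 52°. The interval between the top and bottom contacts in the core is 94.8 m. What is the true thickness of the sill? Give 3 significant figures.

58.4 m

True thickness t = h · cos(dip) = 94.8 × cos 52°
t = 94.8 × 0.6157 = 58.365 m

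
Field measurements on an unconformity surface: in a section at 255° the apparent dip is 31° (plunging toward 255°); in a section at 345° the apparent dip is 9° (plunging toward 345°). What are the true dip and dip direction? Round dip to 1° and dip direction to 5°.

true dip 32°, dip direction 270°

The two traces are lines in the plane: v₁ = (sin 255°·cos 31°, cos 255°·cos 31°, −sin 31°), v₂ = (sin 345°·cos 9°, cos 345°·cos 9°, −sin 9°).
The plane normal is n = v₁ × v₂ ∝ (-0.526, -0.002, 0.847).
tan δ = √(n_x²+n_y²)/n_z = 0.526/0.847, so δ = 31.9°.
Dip direction = azimuth of (n_x, n_y) = atan2(-0.526, -0.002) = 270°.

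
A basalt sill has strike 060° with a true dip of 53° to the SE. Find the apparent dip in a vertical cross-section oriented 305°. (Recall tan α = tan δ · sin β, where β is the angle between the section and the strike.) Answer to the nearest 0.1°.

Angle between strike (060°) and section (305°): β = 65°.
tan α = tan 53° × sin 65° = 1.3270 × 0.9063 = 1.2027
apparent dip = arctan 1.2027 = 50.26°

50.3°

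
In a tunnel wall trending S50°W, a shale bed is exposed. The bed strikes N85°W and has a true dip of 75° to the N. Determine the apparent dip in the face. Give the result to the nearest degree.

69°

The section lies 45° from the strike.
tan(apparent dip) = tan 75° · sin 45° = 2.6390
apparent dip = arctan 2.6390 = 69.25°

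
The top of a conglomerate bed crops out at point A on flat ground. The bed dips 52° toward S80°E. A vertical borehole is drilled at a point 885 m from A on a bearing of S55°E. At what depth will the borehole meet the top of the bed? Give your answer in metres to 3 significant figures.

The hole lies 25° from the dip direction, so the down-dip offset is 885 × cos 25° = 802.08 m.
Depth = down-dip offset × tan(dip) = 802.08 × tan 52° = 802.08 × 1.2799
Depth = 1026.62 m

1030 m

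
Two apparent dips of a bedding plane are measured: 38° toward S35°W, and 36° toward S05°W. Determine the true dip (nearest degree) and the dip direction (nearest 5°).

The two traces are lines in the plane: v₁ = (sin 215°·cos 38°, cos 215°·cos 38°, −sin 38°), v₂ = (sin 185°·cos 36°, cos 185°·cos 36°, −sin 36°).
n = v₁ × v₂ = (-0.117, -0.222, 0.319) (taken with n_z > 0).
Dip δ = arctan(|n_h|/n_z) = arctan(0.251/0.319) = 38.2°.
Dip direction = atan2(-0.117, -0.222) = 208° (azimuth of n's horizontal projection).

true dip 38°, dip direction 210°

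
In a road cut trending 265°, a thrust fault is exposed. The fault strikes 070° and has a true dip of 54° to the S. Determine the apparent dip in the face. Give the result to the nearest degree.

20°

Angle between strike (070°) and section (265°): β = 15°.
tan α = tan 54° × sin 15° = 1.3764 × 0.2588 = 0.3562
apparent dip = arctan 0.3562 = 19.61°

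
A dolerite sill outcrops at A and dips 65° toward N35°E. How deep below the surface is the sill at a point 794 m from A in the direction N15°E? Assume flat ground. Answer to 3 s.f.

The hole lies 20° from the dip direction, so the down-dip offset is 794 × cos 20° = 746.12 m.
Depth = down-dip offset × tan(dip) = 746.12 × tan 65° = 746.12 × 2.1445
Depth = 1600.05 m

1600 m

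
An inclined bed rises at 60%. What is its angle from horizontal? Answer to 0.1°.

tan θ = 60/100 = 0.6000
θ = arctan(0.6000) = 30.96°

31.0°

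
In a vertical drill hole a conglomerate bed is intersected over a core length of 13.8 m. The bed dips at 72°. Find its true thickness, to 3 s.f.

True thickness t = h · cos(dip) = 13.8 × cos 72°
t = 13.8 × 0.3090 = 4.264 m

4.26 m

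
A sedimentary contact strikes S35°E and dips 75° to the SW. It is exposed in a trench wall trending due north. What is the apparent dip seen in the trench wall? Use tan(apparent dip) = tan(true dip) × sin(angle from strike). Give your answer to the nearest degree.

Angle between strike (S35°E) and section (due north): β = 35°.
tan(apparent dip) = tan 75° · sin 35° = 2.1406
apparent dip = arctan 2.1406 = 64.96°

65°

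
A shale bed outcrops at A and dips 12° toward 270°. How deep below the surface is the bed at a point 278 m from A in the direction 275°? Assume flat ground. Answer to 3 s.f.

The hole lies 5° from the dip direction, so the down-dip offset is 278 × cos 5° = 276.94 m.
Depth = down-dip offset × tan(dip) = 276.94 × tan 12° = 276.94 × 0.2126
Depth = 58.87 m

58.9 m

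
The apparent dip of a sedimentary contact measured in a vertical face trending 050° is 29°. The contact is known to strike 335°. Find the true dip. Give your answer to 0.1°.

β = acute angle between strike 335° and section 050° = 75°.
tan δ = tan α / sin β = tan 29° / sin 75° = 0.5543 / 0.9659 = 0.5739
true dip = arctan 0.5739 = 29.85°

29.8°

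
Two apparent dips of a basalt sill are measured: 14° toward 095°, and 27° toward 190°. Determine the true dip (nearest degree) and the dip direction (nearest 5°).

true dip 30°, dip direction 160°

Represent each trace as a vector plunging at its apparent dip toward its trend (east-north-up frame): v₁ = (0.967, -0.085, -0.242), v₂ = (-0.155, -0.877, -0.454).
Cross product v₁ × v₂ gives the pole to the plane: n ∝ (0.174, -0.476, 0.861).
tan δ = √(n_x²+n_y²)/n_z = 0.507/0.861, so δ = 30.5°.
The horizontal component of n points toward azimuth atan2(n_x, n_y) = 160°, the dip direction.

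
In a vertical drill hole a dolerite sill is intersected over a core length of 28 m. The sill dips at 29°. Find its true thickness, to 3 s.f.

True thickness t = h · cos(dip) = 28 × cos 29°
t = 28 × 0.8746 = 24.489 m

24.5 m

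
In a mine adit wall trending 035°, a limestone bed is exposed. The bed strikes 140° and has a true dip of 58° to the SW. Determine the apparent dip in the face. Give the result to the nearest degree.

57°

The section lies 75° from the strike.
tan α = tan 58° × sin 75° = 1.6003 × 0.9659 = 1.5458
apparent dip = arctan 1.5458 = 57.10°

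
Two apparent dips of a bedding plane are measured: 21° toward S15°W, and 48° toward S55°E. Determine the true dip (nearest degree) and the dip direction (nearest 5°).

true dip 48°, dip direction 125°

Each apparent-dip line lies in the plane. As unit vectors (x east, y north, z up), v₁ plunges 21°→S15°W and v₂ plunges 48°→S55°E.
The plane normal is n = v₁ × v₂ ∝ (0.533, -0.376, 0.587).
tan δ = √(n_x²+n_y²)/n_z = 0.652/0.587, so δ = 48.0°.
Dip direction = azimuth of (n_x, n_y) = atan2(0.533, -0.376) = 125°.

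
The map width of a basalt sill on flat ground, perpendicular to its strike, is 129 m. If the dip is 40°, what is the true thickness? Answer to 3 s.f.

True thickness t = w · sin(dip) = 129 × sin 40°
t = 129 × 0.6428 = 82.920 m

82.9 m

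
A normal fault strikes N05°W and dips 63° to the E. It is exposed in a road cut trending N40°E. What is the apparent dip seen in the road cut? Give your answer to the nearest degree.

The strike is N05°W and the section trends N40°E; the acute angle between them is β = 45°.
tan α = tan 63° × sin 45° = 1.9626 × 0.7071 = 1.3878
α = arctan(1.3878) = 54.22°

54°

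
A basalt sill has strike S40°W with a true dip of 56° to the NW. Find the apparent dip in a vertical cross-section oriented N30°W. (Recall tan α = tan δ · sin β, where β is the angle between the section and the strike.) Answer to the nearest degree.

54°

The strike is S40°W and the section trends N30°W; the acute angle between them is β = 70°.
tan α = tan 56° × sin 70° = 1.4826 × 0.9397 = 1.3932
apparent dip = arctan 1.3932 = 54.33°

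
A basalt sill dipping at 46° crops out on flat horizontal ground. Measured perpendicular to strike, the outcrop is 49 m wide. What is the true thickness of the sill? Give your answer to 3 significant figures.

35.2 m

True thickness t = w · sin(dip) = 49 × sin 46°
t = 49 × 0.7193 = 35.248 m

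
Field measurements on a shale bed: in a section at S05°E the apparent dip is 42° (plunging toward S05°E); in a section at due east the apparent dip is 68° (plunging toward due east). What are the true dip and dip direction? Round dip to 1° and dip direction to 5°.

true dip 69°, dip direction 105°

The two traces are lines in the plane: v₁ = (sin 175°·cos 42°, cos 175°·cos 42°, −sin 42°), v₂ = (sin 90°·cos 68°, cos 90°·cos 68°, −sin 68°).
n = v₁ × v₂ = (0.686, -0.191, 0.277) (taken with n_z > 0).
True dip = arccos(n_z / |n|) = arccos(0.3628) = 68.7°.
Dip direction = azimuth of (n_x, n_y) = atan2(0.686, -0.191) = 106°.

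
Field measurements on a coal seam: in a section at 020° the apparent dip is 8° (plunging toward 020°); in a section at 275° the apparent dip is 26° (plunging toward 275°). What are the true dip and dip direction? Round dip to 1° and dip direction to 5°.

true dip 29°, dip direction 305°

The two traces are lines in the plane: v₁ = (sin 20°·cos 8°, cos 20°·cos 8°, −sin 8°), v₂ = (sin 275°·cos 26°, cos 275°·cos 26°, −sin 26°).
Cross product v₁ × v₂ gives the pole to the plane: n ∝ (-0.397, 0.273, 0.860).
Dip δ = arctan(|n_h|/n_z) = arctan(0.482/0.860) = 29.3°.
The horizontal component of n points toward azimuth atan2(n_x, n_y) = 305°, the dip direction.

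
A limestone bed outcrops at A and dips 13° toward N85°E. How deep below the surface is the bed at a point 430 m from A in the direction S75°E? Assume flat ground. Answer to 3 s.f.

The hole lies 20° from the dip direction, so the down-dip offset is 430 × cos 20° = 404.07 m.
Depth = down-dip offset × tan(dip) = 404.07 × tan 13° = 404.07 × 0.2309
Depth = 93.29 m

93.3 m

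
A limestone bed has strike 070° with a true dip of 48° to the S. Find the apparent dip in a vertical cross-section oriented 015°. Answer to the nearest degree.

42°

The strike is 070° and the section trends 015°; the acute angle between them is β = 55°.
tan α = tan 48° × sin 55° = 1.1106 × 0.8192 = 0.9098
α = arctan(0.9098) = 42.29°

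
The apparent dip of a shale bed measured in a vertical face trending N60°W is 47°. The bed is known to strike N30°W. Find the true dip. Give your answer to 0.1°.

65.0°

β = acute angle between strike N30°W and section N60°W = 30°.
tan δ = tan α / sin β = tan 47° / sin 30° = 1.0724 / 0.5000 = 2.1447
δ = arctan(2.1447) = 65.00°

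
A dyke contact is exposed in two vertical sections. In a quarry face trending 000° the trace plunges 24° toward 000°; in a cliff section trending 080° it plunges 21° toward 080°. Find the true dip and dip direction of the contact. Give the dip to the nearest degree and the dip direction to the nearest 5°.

true dip 29°, dip direction 035°

Represent each trace as a vector plunging at its apparent dip toward its trend (east-north-up frame): v₁ = (0.000, 0.914, -0.407), v₂ = (0.919, 0.162, -0.358).
Cross product v₁ × v₂ gives the pole to the plane: n ∝ (0.261, 0.374, 0.840).
Dip δ = arctan(|n_h|/n_z) = arctan(0.456/0.840) = 28.5°.
Dip direction = atan2(0.261, 0.374) = 35° (azimuth of n's horizontal projection).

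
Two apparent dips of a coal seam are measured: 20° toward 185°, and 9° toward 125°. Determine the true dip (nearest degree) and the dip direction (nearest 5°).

Each apparent-dip line lies in the plane. As unit vectors (x east, y north, z up), v₁ plunges 20°→185° and v₂ plunges 9°→125°.
n = v₁ × v₂ = (-0.047, -0.290, 0.804) (taken with n_z > 0).
True dip = arccos(n_z / |n|) = arccos(0.9394) = 20.1°.
Dip direction = azimuth of (n_x, n_y) = atan2(-0.047, -0.290) = 189°.

true dip 20°, dip direction 190°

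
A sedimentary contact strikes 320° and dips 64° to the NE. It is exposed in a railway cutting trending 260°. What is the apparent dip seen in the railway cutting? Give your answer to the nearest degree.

61°

The strike is 320° and the section trends 260°; the acute angle between them is β = 60°.
tan(apparent dip) = tan 64° · sin 60° = 1.7756
apparent dip = arctan 1.7756 = 60.61°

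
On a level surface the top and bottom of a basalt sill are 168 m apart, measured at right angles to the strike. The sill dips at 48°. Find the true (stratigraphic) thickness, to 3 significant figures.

True thickness t = w · sin(dip) = 168 × sin 48°
t = 168 × 0.7431 = 124.848 m

125 m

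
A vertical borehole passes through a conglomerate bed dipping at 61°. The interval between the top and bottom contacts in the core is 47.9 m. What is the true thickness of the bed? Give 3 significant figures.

23.2 m

True thickness t = h · cos(dip) = 47.9 × cos 61°
t = 47.9 × 0.4848 = 23.222 m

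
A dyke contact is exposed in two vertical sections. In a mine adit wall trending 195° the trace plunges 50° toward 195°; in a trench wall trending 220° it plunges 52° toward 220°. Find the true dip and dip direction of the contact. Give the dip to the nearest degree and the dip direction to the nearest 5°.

Each apparent-dip line lies in the plane. As unit vectors (x east, y north, z up), v₁ plunges 50°→195° and v₂ plunges 52°→220°.
Cross product v₁ × v₂ gives the pole to the plane: n ∝ (-0.128, -0.172, 0.167).
tan δ = √(n_x²+n_y²)/n_z = 0.214/0.167, so δ = 52.0°.
Dip direction = azimuth of (n_x, n_y) = atan2(-0.128, -0.172) = 217°.

true dip 52°, dip direction 215°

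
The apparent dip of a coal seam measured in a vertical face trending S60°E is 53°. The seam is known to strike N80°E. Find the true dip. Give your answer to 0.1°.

β = acute angle between strike N80°E and section S60°E = 40°.
tan δ = tan α / sin β = tan 53° / sin 40° = 1.3270 / 0.6428 = 2.0645
δ = arctan(2.0645) = 64.16°

64.2°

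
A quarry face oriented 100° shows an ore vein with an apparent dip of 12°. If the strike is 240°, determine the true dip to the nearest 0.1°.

β = acute angle between strike 240° and section 100° = 40°.
tan(true dip) = tan 12° / sin 40° = 0.3307
δ = arctan(0.3307) = 18.30°

18.3°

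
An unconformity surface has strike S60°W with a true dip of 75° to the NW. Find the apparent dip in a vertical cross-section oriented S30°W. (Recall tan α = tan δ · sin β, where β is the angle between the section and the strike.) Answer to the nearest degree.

The strike is S60°W and the section trends S30°W; the acute angle between them is β = 30°.
tan(apparent dip) = tan 75° · sin 30° = 1.8660
apparent dip = arctan 1.8660 = 61.81°

62°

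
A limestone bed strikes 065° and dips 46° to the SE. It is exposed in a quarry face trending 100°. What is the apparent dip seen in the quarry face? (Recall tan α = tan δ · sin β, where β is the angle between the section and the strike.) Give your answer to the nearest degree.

31°

The strike is 065° and the section trends 100°; the acute angle between them is β = 35°.
tan α = tan 46° × sin 35° = 1.0355 × 0.5736 = 0.5940
apparent dip = arctan 0.5940 = 30.71°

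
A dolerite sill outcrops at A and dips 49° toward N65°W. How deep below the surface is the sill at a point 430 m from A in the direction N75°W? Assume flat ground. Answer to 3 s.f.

487 m

The hole lies 10° from the dip direction, so the down-dip offset is 430 × cos 10° = 423.47 m.
Depth = down-dip offset × tan(dip) = 423.47 × tan 49° = 423.47 × 1.1504
Depth = 487.14 m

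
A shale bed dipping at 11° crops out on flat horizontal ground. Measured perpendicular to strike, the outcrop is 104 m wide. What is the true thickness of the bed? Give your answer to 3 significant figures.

19.8 m

True thickness t = w · sin(dip) = 104 × sin 11°
t = 104 × 0.1908 = 19.844 m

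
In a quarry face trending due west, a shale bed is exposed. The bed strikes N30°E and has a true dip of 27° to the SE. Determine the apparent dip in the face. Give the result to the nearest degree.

Angle between strike (N30°E) and section (due west): β = 60°.
tan α = tan 27° × sin 60° = 0.5095 × 0.8660 = 0.4413
apparent dip = arctan 0.4413 = 23.81°

24°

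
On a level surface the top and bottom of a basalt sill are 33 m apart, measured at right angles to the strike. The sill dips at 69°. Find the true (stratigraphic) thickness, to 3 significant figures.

30.8 m

True thickness t = w · sin(dip) = 33 × sin 69°
t = 33 × 0.9336 = 30.808 m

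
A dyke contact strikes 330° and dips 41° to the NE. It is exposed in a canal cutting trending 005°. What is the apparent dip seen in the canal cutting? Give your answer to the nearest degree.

The section lies 35° from the strike.
tan(apparent dip) = tan 41° · sin 35° = 0.4986
α = arctan(0.4986) = 26.50°

27°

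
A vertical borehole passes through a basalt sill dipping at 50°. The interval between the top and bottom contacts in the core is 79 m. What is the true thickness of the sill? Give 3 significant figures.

50.8 m

True thickness t = h · cos(dip) = 79 × cos 50°
t = 79 × 0.6428 = 50.780 m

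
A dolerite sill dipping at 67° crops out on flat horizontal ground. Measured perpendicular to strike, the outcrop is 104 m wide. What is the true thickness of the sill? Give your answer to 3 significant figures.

True thickness t = w · sin(dip) = 104 × sin 67°
t = 104 × 0.9205 = 95.733 m

95.7 m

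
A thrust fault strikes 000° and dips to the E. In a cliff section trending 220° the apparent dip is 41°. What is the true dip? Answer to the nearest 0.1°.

β = acute angle between strike 000° and section 220° = 40°.
tan(true dip) = tan 41° / sin 40° = 1.3524
true dip = arctan 1.3524 = 53.52°

53.5°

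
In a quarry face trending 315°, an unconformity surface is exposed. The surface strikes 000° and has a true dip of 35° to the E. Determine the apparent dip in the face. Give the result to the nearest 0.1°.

The strike is 000° and the section trends 315°; the acute angle between them is β = 45°.
tan α = tan 35° × sin 45° = 0.7002 × 0.7071 = 0.4951
apparent dip = arctan 0.4951 = 26.34°

26.3°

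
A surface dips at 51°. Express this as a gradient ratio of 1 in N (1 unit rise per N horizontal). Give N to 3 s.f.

1 in 0.810

1 : N means tan θ = 1/N, so N = 1/tan 51° = 1/1.2349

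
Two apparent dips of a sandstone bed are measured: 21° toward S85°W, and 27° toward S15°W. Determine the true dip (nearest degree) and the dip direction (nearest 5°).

Each apparent-dip line lies in the plane. As unit vectors (x east, y north, z up), v₁ plunges 21°→S85°W and v₂ plunges 27°→S15°W.
n = v₁ × v₂ = (-0.271, -0.340, 0.782) (taken with n_z > 0).
tan δ = √(n_x²+n_y²)/n_z = 0.435/0.782, so δ = 29.1°.
The horizontal component of n points toward azimuth atan2(n_x, n_y) = 219°, the dip direction.

true dip 29°, dip direction 220°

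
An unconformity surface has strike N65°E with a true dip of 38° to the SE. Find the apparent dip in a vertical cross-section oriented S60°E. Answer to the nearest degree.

The strike is N65°E and the section trends S60°E; the acute angle between them is β = 55°.
tan(apparent dip) = tan 38° · sin 55° = 0.6400
apparent dip = arctan 0.6400 = 32.62°

33°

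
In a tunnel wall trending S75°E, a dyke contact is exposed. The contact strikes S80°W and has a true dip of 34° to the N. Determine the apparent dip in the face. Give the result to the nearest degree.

16°

Angle between strike (S80°W) and section (S75°E): β = 25°.
tan(apparent dip) = tan 34° · sin 25° = 0.2851
α = arctan(0.2851) = 15.91°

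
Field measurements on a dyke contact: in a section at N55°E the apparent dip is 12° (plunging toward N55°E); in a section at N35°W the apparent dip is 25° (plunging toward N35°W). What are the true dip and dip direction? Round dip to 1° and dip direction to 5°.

true dip 27°, dip direction 350°

Each apparent-dip line lies in the plane. As unit vectors (x east, y north, z up), v₁ plunges 12°→N55°E and v₂ plunges 25°→N35°W.
The plane normal is n = v₁ × v₂ ∝ (-0.083, 0.447, 0.887).
True dip = arccos(n_z / |n|) = arccos(0.8899) = 27.1°.
Dip direction = azimuth of (n_x, n_y) = atan2(-0.083, 0.447) = 350°.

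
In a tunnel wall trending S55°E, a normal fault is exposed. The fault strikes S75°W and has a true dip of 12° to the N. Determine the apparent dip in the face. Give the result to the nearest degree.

The strike is S75°W and the section trends S55°E; the acute angle between them is β = 50°.
tan α = tan 12° × sin 50° = 0.2126 × 0.7660 = 0.1628
α = arctan(0.1628) = 9.25°

9°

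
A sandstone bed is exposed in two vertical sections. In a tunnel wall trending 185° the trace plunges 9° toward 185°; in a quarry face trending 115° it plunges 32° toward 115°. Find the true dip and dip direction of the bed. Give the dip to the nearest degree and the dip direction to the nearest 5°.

true dip 32°, dip direction 110°

Represent each trace as a vector plunging at its apparent dip toward its trend (east-north-up frame): v₁ = (-0.086, -0.984, -0.156), v₂ = (0.769, -0.358, -0.530).
The plane normal is n = v₁ × v₂ ∝ (0.465, -0.166, 0.787).
tan δ = √(n_x²+n_y²)/n_z = 0.494/0.787, so δ = 32.1°.
Dip direction = azimuth of (n_x, n_y) = atan2(0.465, -0.166) = 110°.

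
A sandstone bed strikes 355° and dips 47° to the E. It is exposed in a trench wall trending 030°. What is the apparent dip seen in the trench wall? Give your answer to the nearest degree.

The section lies 35° from the strike.
tan(apparent dip) = tan 47° · sin 35° = 0.6151
α = arctan(0.6151) = 31.60°

32°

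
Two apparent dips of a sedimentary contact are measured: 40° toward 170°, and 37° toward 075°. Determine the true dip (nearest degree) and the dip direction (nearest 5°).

Represent each trace as a vector plunging at its apparent dip toward its trend (east-north-up frame): v₁ = (0.133, -0.754, -0.643), v₂ = (0.771, 0.207, -0.602).
n = v₁ × v₂ = (0.587, -0.416, 0.609) (taken with n_z > 0).
tan δ = √(n_x²+n_y²)/n_z = 0.719/0.609, so δ = 49.7°.
The horizontal component of n points toward azimuth atan2(n_x, n_y) = 125°, the dip direction.

true dip 50°, dip direction 125°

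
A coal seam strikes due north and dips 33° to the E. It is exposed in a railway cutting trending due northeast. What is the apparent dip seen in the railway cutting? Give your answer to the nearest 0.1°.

24.7°

Angle between strike (due north) and section (due northeast): β = 45°.
tan α = tan 33° × sin 45° = 0.6494 × 0.7071 = 0.4592
apparent dip = arctan 0.4592 = 24.66°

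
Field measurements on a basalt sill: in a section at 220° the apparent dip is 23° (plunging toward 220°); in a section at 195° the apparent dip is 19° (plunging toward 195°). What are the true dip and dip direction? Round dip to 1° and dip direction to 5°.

true dip 24°, dip direction 235°

Represent each trace as a vector plunging at its apparent dip toward its trend (east-north-up frame): v₁ = (-0.592, -0.705, -0.391), v₂ = (-0.245, -0.913, -0.326).
Cross product v₁ × v₂ gives the pole to the plane: n ∝ (-0.127, -0.097, 0.368).
tan δ = √(n_x²+n_y²)/n_z = 0.160/0.368, so δ = 23.5°.
Dip direction = atan2(-0.127, -0.097) = 233° (azimuth of n's horizontal projection).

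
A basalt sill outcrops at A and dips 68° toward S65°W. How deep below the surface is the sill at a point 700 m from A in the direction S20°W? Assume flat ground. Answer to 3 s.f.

1230 m

The hole lies 45° from the dip direction, so the down-dip offset is 700 × cos 45° = 494.97 m.
Depth = down-dip offset × tan(dip) = 494.97 × tan 68° = 494.97 × 2.4751
Depth = 1225.11 m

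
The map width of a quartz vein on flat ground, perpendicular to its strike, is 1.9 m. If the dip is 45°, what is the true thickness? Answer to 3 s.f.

1.34 m

True thickness t = w · sin(dip) = 1.9 × sin 45°
t = 1.9 × 0.7071 = 1.344 m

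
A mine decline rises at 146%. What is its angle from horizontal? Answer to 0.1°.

55.6°

tan θ = 146/100 = 1.4600
θ = arctan(1.4600) = 55.59°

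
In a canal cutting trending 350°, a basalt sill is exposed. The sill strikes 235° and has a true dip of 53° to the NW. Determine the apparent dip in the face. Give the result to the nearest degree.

The section lies 65° from the strike.
tan(apparent dip) = tan 53° · sin 65° = 1.2027
α = arctan(1.2027) = 50.26°

50°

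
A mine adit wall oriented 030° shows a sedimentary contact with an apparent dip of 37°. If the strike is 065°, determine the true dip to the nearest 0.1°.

52.7°

β = acute angle between strike 065° and section 030° = 35°.
tan δ = tan α / sin β = tan 37° / sin 35° = 0.7536 / 0.5736 = 1.3138
δ = arctan(1.3138) = 52.72°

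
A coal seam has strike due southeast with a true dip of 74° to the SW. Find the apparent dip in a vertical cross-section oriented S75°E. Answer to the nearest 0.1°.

The section lies 30° from the strike.
tan(apparent dip) = tan 74° · sin 30° = 1.7437
α = arctan(1.7437) = 60.17°

60.2°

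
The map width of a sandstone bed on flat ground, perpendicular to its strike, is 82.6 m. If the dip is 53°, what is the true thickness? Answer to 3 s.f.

66.0 m

True thickness t = w · sin(dip) = 82.6 × sin 53°
t = 82.6 × 0.7986 = 65.967 m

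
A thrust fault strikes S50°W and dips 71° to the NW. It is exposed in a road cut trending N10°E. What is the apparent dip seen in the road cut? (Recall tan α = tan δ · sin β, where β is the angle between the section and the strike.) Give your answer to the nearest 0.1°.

Angle between strike (S50°W) and section (N10°E): β = 40°.
tan(apparent dip) = tan 71° · sin 40° = 1.8668
α = arctan(1.8668) = 61.82°

61.8°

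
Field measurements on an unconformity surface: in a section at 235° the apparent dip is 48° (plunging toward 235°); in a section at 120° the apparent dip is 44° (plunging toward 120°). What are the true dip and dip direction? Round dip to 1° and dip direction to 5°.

The two traces are lines in the plane: v₁ = (sin 235°·cos 48°, cos 235°·cos 48°, −sin 48°), v₂ = (sin 120°·cos 44°, cos 120°·cos 44°, −sin 44°).
Cross product v₁ × v₂ gives the pole to the plane: n ∝ (-0.001, -0.844, 0.436).
tan δ = √(n_x²+n_y²)/n_z = 0.844/0.436, so δ = 62.7°.
Dip direction = atan2(-0.001, -0.844) = 180° (azimuth of n's horizontal projection).

true dip 63°, dip direction 180°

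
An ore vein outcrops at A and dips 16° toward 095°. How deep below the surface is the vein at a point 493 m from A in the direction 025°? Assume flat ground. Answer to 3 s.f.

The hole lies 70° from the dip direction, so the down-dip offset is 493 × cos 70° = 168.62 m.
Depth = down-dip offset × tan(dip) = 168.62 × tan 16° = 168.62 × 0.2867
Depth = 48.35 m

48.3 m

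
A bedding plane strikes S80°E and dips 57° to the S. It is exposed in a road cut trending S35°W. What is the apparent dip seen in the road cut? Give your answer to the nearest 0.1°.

The section lies 65° from the strike.
tan α = tan 57° × sin 65° = 1.5399 × 0.9063 = 1.3956
apparent dip = arctan 1.3956 = 54.38°

54.4°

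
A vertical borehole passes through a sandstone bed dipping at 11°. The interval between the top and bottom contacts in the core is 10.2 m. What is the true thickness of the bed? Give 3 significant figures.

10.0 m

True thickness t = h · cos(dip) = 10.2 × cos 11°
t = 10.2 × 0.9816 = 10.013 m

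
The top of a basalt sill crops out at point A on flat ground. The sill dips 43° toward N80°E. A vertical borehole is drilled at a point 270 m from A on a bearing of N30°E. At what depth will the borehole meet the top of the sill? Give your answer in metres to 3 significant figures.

The hole lies 50° from the dip direction, so the down-dip offset is 270 × cos 50° = 173.55 m.
Depth = down-dip offset × tan(dip) = 173.55 × tan 43° = 173.55 × 0.9325
Depth = 161.84 m

162 m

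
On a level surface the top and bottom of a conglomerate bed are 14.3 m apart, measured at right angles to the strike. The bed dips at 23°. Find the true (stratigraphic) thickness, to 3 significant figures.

True thickness t = w · sin(dip) = 14.3 × sin 23°
t = 14.3 × 0.3907 = 5.587 m

5.59 m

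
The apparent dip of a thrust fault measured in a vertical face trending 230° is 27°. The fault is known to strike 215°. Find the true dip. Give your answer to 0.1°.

β = acute angle between strike 215° and section 230° = 15°.
tan(true dip) = tan 27° / sin 15° = 1.9687
true dip = arctan 1.9687 = 63.07°

63.1°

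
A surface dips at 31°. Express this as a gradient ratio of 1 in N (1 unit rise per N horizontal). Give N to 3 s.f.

1 : N means tan θ = 1/N, so N = 1/tan 31° = 1/0.6009

1 in 1.66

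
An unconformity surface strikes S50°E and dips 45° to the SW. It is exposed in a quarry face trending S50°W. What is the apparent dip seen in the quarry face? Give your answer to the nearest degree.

The strike is S50°E and the section trends S50°W; the acute angle between them is β = 80°.
tan α = tan 45° × sin 80° = 1.0000 × 0.9848 = 0.9848
apparent dip = arctan 0.9848 = 44.56°

45°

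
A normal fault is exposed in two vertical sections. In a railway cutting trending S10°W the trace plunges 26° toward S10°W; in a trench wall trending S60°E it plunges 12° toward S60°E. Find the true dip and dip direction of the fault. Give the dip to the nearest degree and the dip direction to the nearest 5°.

The two traces are lines in the plane: v₁ = (sin 190°·cos 26°, cos 190°·cos 26°, −sin 26°), v₂ = (sin 120°·cos 12°, cos 120°·cos 12°, −sin 12°).
Cross product v₁ × v₂ gives the pole to the plane: n ∝ (-0.030, -0.404, 0.826).
tan δ = √(n_x²+n_y²)/n_z = 0.405/0.826, so δ = 26.1°.
Dip direction = azimuth of (n_x, n_y) = atan2(-0.030, -0.404) = 184°.

true dip 26°, dip direction 185°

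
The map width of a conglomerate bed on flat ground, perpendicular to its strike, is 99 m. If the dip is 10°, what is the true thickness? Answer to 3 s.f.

17.2 m

True thickness t = w · sin(dip) = 99 × sin 10°
t = 99 × 0.1736 = 17.191 m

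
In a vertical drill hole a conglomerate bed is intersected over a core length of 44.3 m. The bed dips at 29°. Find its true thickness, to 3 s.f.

True thickness t = h · cos(dip) = 44.3 × cos 29°
t = 44.3 × 0.8746 = 38.746 m

38.7 m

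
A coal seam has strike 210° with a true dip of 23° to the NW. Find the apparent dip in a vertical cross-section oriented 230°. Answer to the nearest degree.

8°

Angle between strike (210°) and section (230°): β = 20°.
tan(apparent dip) = tan 23° · sin 20° = 0.1452
α = arctan(0.1452) = 8.26°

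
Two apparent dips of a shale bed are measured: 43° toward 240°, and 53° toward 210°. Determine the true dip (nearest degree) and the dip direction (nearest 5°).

true dip 54°, dip direction 190°

The two traces are lines in the plane: v₁ = (sin 240°·cos 43°, cos 240°·cos 43°, −sin 43°), v₂ = (sin 210°·cos 53°, cos 210°·cos 53°, −sin 53°).
n = v₁ × v₂ = (-0.063, -0.301, 0.220) (taken with n_z > 0).
True dip = arccos(n_z / |n|) = arccos(0.5823) = 54.4°.
Dip direction = atan2(-0.063, -0.301) = 192° (azimuth of n's horizontal projection).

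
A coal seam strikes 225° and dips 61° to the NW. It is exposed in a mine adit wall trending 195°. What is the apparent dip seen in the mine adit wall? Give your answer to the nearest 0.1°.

Angle between strike (225°) and section (195°): β = 30°.
tan(apparent dip) = tan 61° · sin 30° = 0.9020
α = arctan(0.9020) = 42.05°

42.1°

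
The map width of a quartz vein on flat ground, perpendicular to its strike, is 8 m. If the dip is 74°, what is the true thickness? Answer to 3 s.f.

True thickness t = w · sin(dip) = 8 × sin 74°
t = 8 × 0.9613 = 7.690 m

7.69 m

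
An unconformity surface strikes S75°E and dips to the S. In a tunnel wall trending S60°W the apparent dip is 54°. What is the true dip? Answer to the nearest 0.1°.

The section is 45° from the strike.
tan δ = tan α / sin β = tan 54° / sin 45° = 1.3764 / 0.7071 = 1.9465
δ = arctan(1.9465) = 62.81°

62.8°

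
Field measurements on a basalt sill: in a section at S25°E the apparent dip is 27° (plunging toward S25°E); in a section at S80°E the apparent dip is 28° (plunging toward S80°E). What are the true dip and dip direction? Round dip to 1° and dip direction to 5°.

Each apparent-dip line lies in the plane. As unit vectors (x east, y north, z up), v₁ plunges 27°→S25°E and v₂ plunges 28°→S80°E.
Cross product v₁ × v₂ gives the pole to the plane: n ∝ (0.310, -0.218, 0.644).
True dip = arccos(n_z / |n|) = arccos(0.8622) = 30.4°.
The horizontal component of n points toward azimuth atan2(n_x, n_y) = 125°, the dip direction.

true dip 30°, dip direction 125°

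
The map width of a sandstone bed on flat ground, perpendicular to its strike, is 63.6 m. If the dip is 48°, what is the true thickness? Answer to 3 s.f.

47.3 m

True thickness t = w · sin(dip) = 63.6 × sin 48°
t = 63.6 × 0.7431 = 47.264 m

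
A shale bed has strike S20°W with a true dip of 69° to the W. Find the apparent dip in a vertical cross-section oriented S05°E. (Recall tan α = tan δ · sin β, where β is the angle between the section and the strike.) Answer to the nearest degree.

48°

Angle between strike (S20°W) and section (S05°E): β = 25°.
tan α = tan 69° × sin 25° = 2.6051 × 0.4226 = 1.1010
apparent dip = arctan 1.1010 = 47.75°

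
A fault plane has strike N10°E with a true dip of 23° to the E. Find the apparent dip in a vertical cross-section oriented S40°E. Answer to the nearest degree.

18°

The strike is N10°E and the section trends S40°E; the acute angle between them is β = 50°.
tan(apparent dip) = tan 23° · sin 50° = 0.3252
apparent dip = arctan 0.3252 = 18.01°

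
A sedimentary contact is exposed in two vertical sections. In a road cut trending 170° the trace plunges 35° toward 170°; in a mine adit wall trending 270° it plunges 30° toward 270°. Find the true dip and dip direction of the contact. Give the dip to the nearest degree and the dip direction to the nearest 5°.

true dip 45°, dip direction 215°

The two traces are lines in the plane: v₁ = (sin 170°·cos 35°, cos 170°·cos 35°, −sin 35°), v₂ = (sin 270°·cos 30°, cos 270°·cos 30°, −sin 30°).
Cross product v₁ × v₂ gives the pole to the plane: n ∝ (-0.403, -0.568, 0.699).
True dip = arccos(n_z / |n|) = arccos(0.7082) = 44.9°.
Dip direction = atan2(-0.403, -0.568) = 215° (azimuth of n's horizontal projection).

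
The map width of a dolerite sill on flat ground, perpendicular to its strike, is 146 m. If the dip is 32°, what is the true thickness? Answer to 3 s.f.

True thickness t = w · sin(dip) = 146 × sin 32°
t = 146 × 0.5299 = 77.368 m

77.4 m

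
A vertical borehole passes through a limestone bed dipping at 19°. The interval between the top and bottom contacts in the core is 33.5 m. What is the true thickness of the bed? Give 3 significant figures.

31.7 m

True thickness t = h · cos(dip) = 33.5 × cos 19°
t = 33.5 × 0.9455 = 31.675 m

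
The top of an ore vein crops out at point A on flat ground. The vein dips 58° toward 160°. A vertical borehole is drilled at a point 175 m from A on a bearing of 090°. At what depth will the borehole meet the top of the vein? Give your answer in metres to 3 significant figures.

95.8 m

The hole lies 70° from the dip direction, so the down-dip offset is 175 × cos 70° = 59.85 m.
Depth = down-dip offset × tan(dip) = 59.85 × tan 58° = 59.85 × 1.6003
Depth = 95.79 m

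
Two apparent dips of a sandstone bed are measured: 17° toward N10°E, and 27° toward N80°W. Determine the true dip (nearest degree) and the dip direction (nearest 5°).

Each apparent-dip line lies in the plane. As unit vectors (x east, y north, z up), v₁ plunges 17°→N10°E and v₂ plunges 27°→N80°W.
n = v₁ × v₂ = (-0.382, 0.332, 0.852) (taken with n_z > 0).
tan δ = √(n_x²+n_y²)/n_z = 0.506/0.852, so δ = 30.7°.
Dip direction = atan2(-0.382, 0.332) = 311° (azimuth of n's horizontal projection).

true dip 31°, dip direction 310°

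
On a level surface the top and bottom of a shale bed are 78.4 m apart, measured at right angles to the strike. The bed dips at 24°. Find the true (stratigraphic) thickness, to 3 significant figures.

31.9 m

True thickness t = w · sin(dip) = 78.4 × sin 24°
t = 78.4 × 0.4067 = 31.888 m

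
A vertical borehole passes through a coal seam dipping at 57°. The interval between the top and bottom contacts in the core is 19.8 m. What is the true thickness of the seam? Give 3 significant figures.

10.8 m

True thickness t = h · cos(dip) = 19.8 × cos 57°
t = 19.8 × 0.5446 = 10.784 m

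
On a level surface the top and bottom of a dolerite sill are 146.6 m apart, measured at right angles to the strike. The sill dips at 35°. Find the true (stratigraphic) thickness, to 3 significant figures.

84.1 m

True thickness t = w · sin(dip) = 146.6 × sin 35°
t = 146.6 × 0.5736 = 84.086 m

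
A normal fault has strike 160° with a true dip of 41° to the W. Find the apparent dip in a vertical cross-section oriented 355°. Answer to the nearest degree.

13°

Angle between strike (160°) and section (355°): β = 15°.
tan α = tan 41° × sin 15° = 0.8693 × 0.2588 = 0.2250
α = arctan(0.2250) = 12.68°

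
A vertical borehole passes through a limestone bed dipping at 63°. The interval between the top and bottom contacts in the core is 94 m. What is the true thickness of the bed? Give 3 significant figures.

42.7 m

True thickness t = h · cos(dip) = 94 × cos 63°
t = 94 × 0.4540 = 42.675 m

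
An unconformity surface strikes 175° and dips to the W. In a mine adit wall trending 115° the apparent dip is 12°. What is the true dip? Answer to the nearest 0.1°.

13.8°

β = acute angle between strike 175° and section 115° = 60°.
tan(true dip) = tan 12° / sin 60° = 0.2454
true dip = arctan 0.2454 = 13.79°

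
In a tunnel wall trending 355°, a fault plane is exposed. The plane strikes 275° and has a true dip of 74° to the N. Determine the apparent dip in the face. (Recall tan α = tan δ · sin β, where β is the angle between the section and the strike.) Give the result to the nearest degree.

74°

The section lies 80° from the strike.
tan α = tan 74° × sin 80° = 3.4874 × 0.9848 = 3.4344
α = arctan(3.4344) = 73.77°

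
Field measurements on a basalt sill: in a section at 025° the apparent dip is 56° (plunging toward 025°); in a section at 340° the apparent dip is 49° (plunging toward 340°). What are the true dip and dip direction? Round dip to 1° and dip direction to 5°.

true dip 56°, dip direction 020°

Each apparent-dip line lies in the plane. As unit vectors (x east, y north, z up), v₁ plunges 56°→025° and v₂ plunges 49°→340°.
n = v₁ × v₂ = (0.129, 0.364, 0.259) (taken with n_z > 0).
tan δ = √(n_x²+n_y²)/n_z = 0.386/0.259, so δ = 56.1°.
The horizontal component of n points toward azimuth atan2(n_x, n_y) = 19°, the dip direction.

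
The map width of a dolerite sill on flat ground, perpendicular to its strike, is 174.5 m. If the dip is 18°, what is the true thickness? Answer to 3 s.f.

True thickness t = w · sin(dip) = 174.5 × sin 18°
t = 174.5 × 0.3090 = 53.923 m

53.9 m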